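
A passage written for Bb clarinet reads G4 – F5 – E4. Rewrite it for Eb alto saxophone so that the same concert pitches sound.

D5 C6 B4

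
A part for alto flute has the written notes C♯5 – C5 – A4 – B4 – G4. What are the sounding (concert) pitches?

The alto flute sounds a perfect fourth below written, so transpose each written note down a perfect fourth.
C#5 -> G#4
C5 -> G4
A4 -> E4
B4 -> F#4
G4 -> D4

G#4 G4 E4 F#4 D4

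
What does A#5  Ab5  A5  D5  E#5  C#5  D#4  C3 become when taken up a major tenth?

C##7 C7 C#7 F#6 G##6 E#6 F##5 E4

A major tenth up from A#5 gives C##7.
A major tenth up from Ab5 gives C7.
A5 up a major tenth is C#7.
D5: a tenth up reaches F, and 16 semitones makes it F#6.
E#5 up a major tenth is G##6.
C#5 up a major tenth is E#6.
A major tenth up from D#4 gives F##5.
C3: a tenth up reaches E, and 16 semitones makes it E4.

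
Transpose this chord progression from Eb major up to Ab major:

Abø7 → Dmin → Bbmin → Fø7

Dbø7 Gmin Ebmin Bbø7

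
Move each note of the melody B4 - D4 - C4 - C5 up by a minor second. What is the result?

C5 Eb4 Db4 Db5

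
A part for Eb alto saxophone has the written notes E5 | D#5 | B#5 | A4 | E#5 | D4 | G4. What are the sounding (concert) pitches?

G4 F#4 D#5 C4 G#4 F3 Bb3

Written C4 on the Eb alto saxophone sounds as Eb3, a major sixth lower; apply that shift to every note.
E5 gives G4
D#5 gives F#4
B#5 gives D#5
A4 gives C4
E#5 gives G#4
D4 gives F3
G4 gives Bb3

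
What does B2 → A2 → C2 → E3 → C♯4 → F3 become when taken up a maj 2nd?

C#3 B2 D2 F#3 D#4 G3

B2 -> C#3
A2 -> B2
C2 -> D2
E3 -> F#3
C#4 -> D#4
F3 -> G3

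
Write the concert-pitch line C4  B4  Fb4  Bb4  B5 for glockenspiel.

C2 B2 Fb2 Bb2 B3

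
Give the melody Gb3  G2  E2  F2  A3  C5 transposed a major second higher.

A major second up from Gb3 gives Ab3.
A major second up from G2 gives A2.
A major second up from E2 gives F#2.
F2: a second up reaches G, and 2 semitones makes it G2.
A3 up a major second is B3.
C5: a second up reaches D, and 2 semitones makes it D5.

Ab3 A2 F#2 G2 B3 D5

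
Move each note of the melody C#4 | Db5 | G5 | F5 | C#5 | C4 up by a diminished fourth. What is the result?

F4 Gbb5 Cb6 Bbb5 F5 Fb4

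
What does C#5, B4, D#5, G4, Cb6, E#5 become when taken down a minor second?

C#5 to B#4
B4 to A#4
D#5 to C##5
G4 to F#4
Cb6 to Bb5
E#5 to D##5

B#4 A#4 C##5 F#4 Bb5 D##5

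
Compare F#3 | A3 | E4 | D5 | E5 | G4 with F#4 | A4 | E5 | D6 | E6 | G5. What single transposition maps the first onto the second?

From F#3 to F#4 is 8 letter names — an octave of some quality.
F#3 to F#4 is 12 semitones, which makes it a perfect octave; the second version is higher, so the direction is up.
Checking another pair — G4 → G5 — gives the same interval.

up a perfect octave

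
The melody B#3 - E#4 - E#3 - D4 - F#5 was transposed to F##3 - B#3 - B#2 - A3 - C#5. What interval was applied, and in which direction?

down a perfect fourth

From B#3 to F##3 is 4 letter names — a fourth of some quality.
F##3 to B#3 is 5 semitones, which makes it a perfect fourth; the second version is lower, so the direction is down.
Checking another pair — F#5 → C#5 — gives the same interval.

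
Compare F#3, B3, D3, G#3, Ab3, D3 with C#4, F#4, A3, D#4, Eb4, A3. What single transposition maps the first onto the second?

up a perfect fifth

Take the first pair: F#3 → C#4. F to C spans 5 letter names, so the interval is some kind of fifth.
F#3 to C#4 is 7 semitones, which makes it a perfect fifth; the second version is higher, so the direction is up.
Checking another pair — D3 → A3 — gives the same interval.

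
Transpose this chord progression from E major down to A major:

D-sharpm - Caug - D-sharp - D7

G#m Faug G# G7

E major down to A major is a perfect fifth; each chord root moves by that interval while the quality stays the same.
D-sharpm: root D-sharp down a perfect fifth → G#, giving G#m.
Caug: root C down a perfect fifth → F, giving Faug.
D-sharp: root D-sharp down a perfect fifth → G#, giving G#.
D7: root D down a perfect fifth → G, giving G7.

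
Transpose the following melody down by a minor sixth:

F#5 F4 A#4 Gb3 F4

A#4 A3 C##4 Bb2 A3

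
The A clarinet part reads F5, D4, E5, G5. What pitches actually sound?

D5 B3 C#5 E5

The A clarinet sounds a minor third below written, so transpose each written note down a minor third.
F5 to D5
D4 to B3
E5 to C#5
G5 to E5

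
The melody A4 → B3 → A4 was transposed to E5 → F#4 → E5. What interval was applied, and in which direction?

Take the first pair: A4 → E5. A to E spans 5 letter names, so the interval is some kind of fifth.
A4 to E5 is 7 semitones, which makes it a perfect fifth; the second version is higher, so the direction is up.
Checking another pair — A4 → E5 — gives the same interval.

up a perfect fifth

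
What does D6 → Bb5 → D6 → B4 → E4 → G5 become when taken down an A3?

D6 becomes Bbb5
Bb5 becomes Gbb5
D6 becomes Bbb5
B4 becomes Gb4
E4 becomes Cb4
G5 becomes Ebb5

Bbb5 Gbb5 Bbb5 Gb4 Cb4 Ebb5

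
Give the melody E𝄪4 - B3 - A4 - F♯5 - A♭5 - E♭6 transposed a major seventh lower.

E##4 down a major seventh is F##3.
A major seventh down from B3 gives C3.
A4 down a major seventh is Bb3.
F#5: a seventh down reaches G, and 11 semitones makes it G4.
Ab5: a seventh down reaches B, and 11 semitones makes it Bbb4.
Eb6 down a major seventh is Fb5.

F##3 C3 Bb3 G4 Bbb4 Fb5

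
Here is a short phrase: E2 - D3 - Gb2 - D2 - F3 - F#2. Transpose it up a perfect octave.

E3 D4 Gb3 D3 F4 F#3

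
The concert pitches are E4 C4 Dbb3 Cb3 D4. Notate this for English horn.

B4 G4 Abb3 Gb3 A4

The English horn sounds a perfect fifth below written, so the written part must be a perfect fifth above concert — transpose each note up.
E4 becomes B4
C4 becomes G4
Dbb3 becomes Abb3
Cb3 becomes Gb3
D4 becomes A4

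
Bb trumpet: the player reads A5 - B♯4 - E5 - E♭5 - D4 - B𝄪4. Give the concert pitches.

Written C4 on the Bb trumpet sounds as Bb3, a major second lower; apply that shift to every note.
A5 to G5
B#4 to A#4
E5 to D5
Eb5 to Db5
D4 to C4
B##4 to A##4

G5 A#4 D5 Db5 C4 A##4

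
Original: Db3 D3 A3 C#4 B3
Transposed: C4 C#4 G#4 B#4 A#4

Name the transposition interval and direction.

From Db3 to C4 is 7 letter names — a seventh of some quality.
Db3 to C4 is 11 semitones, which makes it a major seventh; the second version is higher, so the direction is up.
Checking another pair — B3 → A#4 — gives the same interval.

up a major seventh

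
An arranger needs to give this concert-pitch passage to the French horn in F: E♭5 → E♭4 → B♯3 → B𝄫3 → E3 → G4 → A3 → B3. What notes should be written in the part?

Bb5 Bb4 F##4 Fb4 B3 D5 E4 F#4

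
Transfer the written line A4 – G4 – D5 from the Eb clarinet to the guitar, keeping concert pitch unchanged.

C6 Bb5 F6

First find concert pitch: the Eb clarinet sounds a minor third above written, so A4 G4 D5 sounds C5 Bb4 F5.
Then write for guitar: it sounds a perfect octave below written, so the part must be a perfect octave above concert.
C5 → C6
Bb4 → Bb5
F5 → F6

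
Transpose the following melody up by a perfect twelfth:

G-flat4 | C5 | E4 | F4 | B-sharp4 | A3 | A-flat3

Db6 G6 B5 C6 F##6 E5 Eb5

Gb4 → Db6
C5 → G6
E4 → B5
F4 → C6
B#4 → F##6
A3 → E5
Ab3 → Eb5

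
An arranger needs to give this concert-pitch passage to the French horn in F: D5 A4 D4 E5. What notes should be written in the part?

A5 E5 A4 B5

The French horn in F sounds a perfect fifth below written, so the written part must be a perfect fifth above concert — transpose each note up.
D5 to A5
A4 to E5
D4 to A4
E5 to B5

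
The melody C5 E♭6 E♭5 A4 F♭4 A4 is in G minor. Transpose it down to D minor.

G minor to D minor down is a perfect fourth, so every note moves down by that interval.
C5 becomes G4
Eb6 becomes Bb5
Eb5 becomes Bb4
A4 becomes E4
Fb4 becomes Cb4
A4 becomes E4

G4 Bb5 Bb4 E4 Cb4 E4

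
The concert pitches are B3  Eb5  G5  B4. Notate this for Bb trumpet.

C#4 F5 A5 C#5

Written C4 sounds as Bb3 on the Bb trumpet, so concert pitches are written a major second up.
B3 → C#4
Eb5 → F5
G5 → A5
B4 → C#5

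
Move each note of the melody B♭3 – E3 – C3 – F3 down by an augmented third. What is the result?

Bb3 down an augmented third is Gbb3.
An augmented third down from E3 gives Cb3.
An augmented third down from C3 gives Abb2.
F3 down an augmented third is Dbb3.

Gbb3 Cb3 Abb2 Dbb3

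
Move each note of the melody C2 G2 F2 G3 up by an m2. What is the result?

Db2 Ab2 Gb2 Ab3

A minor second up from C2 gives Db2.
G2: a second up reaches A, and 1 semitone makes it Ab2.
F2: a second up reaches G, and 1 semitone makes it Gb2.
G3: a second up reaches A, and 1 semitone makes it Ab3.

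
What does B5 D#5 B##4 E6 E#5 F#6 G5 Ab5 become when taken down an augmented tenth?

B5 → Gb4
D#5 → Bb3
B##4 → G#3
E6 → Cb5
E#5 → C4
F#6 → Db5
G5 → Ebb4
Ab5 → Fbb4

Gb4 Bb3 G#3 Cb5 C4 Db5 Ebb4 Fbb4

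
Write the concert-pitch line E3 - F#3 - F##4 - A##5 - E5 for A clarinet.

G3 A3 A#4 C##6 G5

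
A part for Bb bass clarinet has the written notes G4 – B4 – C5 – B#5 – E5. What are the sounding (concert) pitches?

F3 A3 Bb3 A#4 D4

The Bb bass clarinet sounds a major ninth below written, so transpose each written note down a major ninth.
G4 gives F3
B4 gives A3
C5 gives Bb3
B#5 gives A#4
E5 gives D4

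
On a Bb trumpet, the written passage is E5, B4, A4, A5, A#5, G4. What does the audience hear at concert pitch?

The Bb trumpet sounds a major second below written, so transpose each written note down a major second.
E5 becomes D5
B4 becomes A4
A4 becomes G4
A5 becomes G5
A#5 becomes G#5
G4 becomes F4

D5 A4 G4 G5 G#5 F4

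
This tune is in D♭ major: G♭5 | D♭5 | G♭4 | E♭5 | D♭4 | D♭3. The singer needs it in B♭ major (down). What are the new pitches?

From D♭ down to B♭ is a minor third; apply that to each pitch.
Gb5 -> Eb5
Db5 -> Bb4
Gb4 -> Eb4
Eb5 -> C5
Db4 -> Bb3
Db3 -> Bb2

Eb5 Bb4 Eb4 C5 Bb3 Bb2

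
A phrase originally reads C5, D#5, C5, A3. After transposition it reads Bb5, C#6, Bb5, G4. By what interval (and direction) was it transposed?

up a minor seventh

From C5 to Bb5 is 7 letter names — a seventh of some quality.
C5 to Bb5 is 10 semitones, which makes it a minor seventh; the second version is higher, so the direction is up.
Checking another pair — A3 → G4 — gives the same interval.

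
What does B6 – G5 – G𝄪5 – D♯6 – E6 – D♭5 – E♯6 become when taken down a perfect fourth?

B6 down a perfect fourth is F#6.
G5: a fourth down reaches D, and 5 semitones makes it D5.
G##5 down a perfect fourth is D##5.
D#6 down a perfect fourth is A#5.
E6 down a perfect fourth is B5.
A perfect fourth down from Db5 gives Ab4.
E#6 down a perfect fourth is B#5.

F#6 D5 D##5 A#5 B5 Ab4 B#5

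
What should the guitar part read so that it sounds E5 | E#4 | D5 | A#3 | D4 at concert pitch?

E6 E#5 D6 A#4 D5

Written C4 sounds as C3 on the guitar, so concert pitches are written a perfect octave up.
E5 gives E6
E#4 gives E#5
D5 gives D6
A#3 gives A#4
D4 gives D5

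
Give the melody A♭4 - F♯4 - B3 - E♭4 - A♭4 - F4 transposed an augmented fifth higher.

E5 C##5 F##4 B4 E5 C#5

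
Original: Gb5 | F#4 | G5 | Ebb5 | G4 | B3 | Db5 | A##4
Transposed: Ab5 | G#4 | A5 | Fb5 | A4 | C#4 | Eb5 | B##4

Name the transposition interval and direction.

up a major second

Take the first pair: Gb5 → Ab5. G to A spans 2 letter names, so the interval is some kind of second.
Gb5 to Ab5 is 2 semitones, which makes it a major second; the second version is higher, so the direction is up.
Checking another pair — A##4 → B##4 — gives the same interval.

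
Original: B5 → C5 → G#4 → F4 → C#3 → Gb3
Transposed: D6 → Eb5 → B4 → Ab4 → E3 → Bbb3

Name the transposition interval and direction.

up a minor third

Take the first pair: B5 → D6. B to D spans 3 letter names, so the interval is some kind of third.
B5 to D6 is 3 semitones, which makes it a minor third; the second version is higher, so the direction is up.
Checking another pair — Gb3 → Bbb3 — gives the same interval.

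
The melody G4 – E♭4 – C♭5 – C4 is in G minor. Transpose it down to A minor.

A3 F3 Db4 D3

From G down to A is a minor seventh; apply that to each pitch.
G4 gives A3
Eb4 gives F3
Cb5 gives Db4
C4 gives D3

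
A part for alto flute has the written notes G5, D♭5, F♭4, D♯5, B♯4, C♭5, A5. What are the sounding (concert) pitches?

D5 Ab4 Cb4 A#4 F##4 Gb4 E5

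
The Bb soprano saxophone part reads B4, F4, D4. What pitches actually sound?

Written C4 on the Bb soprano saxophone sounds as Bb3, a major second lower; apply that shift to every note.
B4 becomes A4
F4 becomes Eb4
D4 becomes C4

A4 Eb4 C4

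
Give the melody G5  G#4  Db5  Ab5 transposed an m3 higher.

G5: a third up reaches B, and 3 semitones makes it Bb5.
A minor third up from G#4 gives B4.
Db5: a third up reaches F, and 3 semitones makes it Fb5.
A minor third up from Ab5 gives Cb6.

Bb5 B4 Fb5 Cb6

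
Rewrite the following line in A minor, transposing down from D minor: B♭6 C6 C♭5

F6 G5 Gb4

From D down to A is a perfect fourth; apply that to each pitch.
Bb6 → F6
C6 → G5
Cb5 → Gb4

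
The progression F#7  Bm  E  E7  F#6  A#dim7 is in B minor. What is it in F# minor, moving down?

C#7 F#m B B7 C#6 E#dim7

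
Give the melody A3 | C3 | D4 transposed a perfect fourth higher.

D4 F3 G4

A perfect fourth up from A3 gives D4.
C3 up a perfect fourth is F3.
A perfect fourth up from D4 gives G4.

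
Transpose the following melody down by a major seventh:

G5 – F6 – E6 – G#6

G5 becomes Ab4
F6 becomes Gb5
E6 becomes F5
G#6 becomes A5

Ab4 Gb5 F5 A5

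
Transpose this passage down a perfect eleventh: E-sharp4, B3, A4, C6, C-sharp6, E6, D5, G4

B#2 F#2 E3 G4 G#4 B4 A3 D3

A perfect eleventh down from E#4 gives B#2.
A perfect eleventh down from B3 gives F#2.
A4: an eleventh down reaches E, and 17 semitones makes it E3.
A perfect eleventh down from C6 gives G4.
A perfect eleventh down from C#6 gives G#4.
A perfect eleventh down from E6 gives B4.
A perfect eleventh down from D5 gives A3.
G4 down a perfect eleventh is D3.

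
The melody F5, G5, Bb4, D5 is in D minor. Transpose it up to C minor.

Eb6 F6 Ab5 C6

D minor to C minor up is a minor seventh, so every note moves up by that interval.
F5 gives Eb6
G5 gives F6
Bb4 gives Ab5
D5 gives C6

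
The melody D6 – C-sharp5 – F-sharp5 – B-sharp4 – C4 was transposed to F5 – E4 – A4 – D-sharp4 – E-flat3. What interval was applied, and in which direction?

down a major sixth

Take the first pair: D6 → F5. D to F spans 6 letter names, so the interval is some kind of sixth.
F5 to D6 is 9 semitones, which makes it a major sixth; the second version is lower, so the direction is down.
Checking another pair — C4 → Eb3 — gives the same interval.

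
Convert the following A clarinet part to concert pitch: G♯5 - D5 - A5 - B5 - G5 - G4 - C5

Written C4 on the A clarinet sounds as A3, a minor third lower; apply that shift to every note.
G#5 gives E#5
D5 gives B4
A5 gives F#5
B5 gives G#5
G5 gives E5
G4 gives E4
C5 gives A4

E#5 B4 F#5 G#5 E5 E4 A4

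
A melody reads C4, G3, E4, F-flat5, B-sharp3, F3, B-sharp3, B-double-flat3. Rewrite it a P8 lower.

C4 becomes C3
G3 becomes G2
E4 becomes E3
Fb5 becomes Fb4
B#3 becomes B#2
F3 becomes F2
B#3 becomes B#2
Bbb3 becomes Bbb2

C3 G2 E3 Fb4 B#2 F2 B#2 Bbb2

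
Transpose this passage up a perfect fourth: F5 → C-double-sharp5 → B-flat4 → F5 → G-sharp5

F5 up a perfect fourth is Bb5.
C##5: a fourth up reaches F, and 5 semitones makes it F##5.
A perfect fourth up from Bb4 gives Eb5.
F5: a fourth up reaches B, and 5 semitones makes it Bb5.
G#5 up a perfect fourth is C#6.

Bb5 F##5 Eb5 Bb5 C#6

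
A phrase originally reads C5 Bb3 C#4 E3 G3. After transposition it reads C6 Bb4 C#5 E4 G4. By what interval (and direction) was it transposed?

up a perfect octave

From C5 to C6 is 8 letter names — an octave of some quality.
C5 to C6 is 12 semitones, which makes it a perfect octave; the second version is higher, so the direction is up.
Checking another pair — G3 → G4 — gives the same interval.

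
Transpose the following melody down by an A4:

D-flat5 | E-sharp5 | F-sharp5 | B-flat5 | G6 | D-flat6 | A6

Db5 becomes Abb4
E#5 becomes B4
F#5 becomes C5
Bb5 becomes Fb5
G6 becomes Db6
Db6 becomes Abb5
A6 becomes Eb6

Abb4 B4 C5 Fb5 Db6 Abb5 Eb6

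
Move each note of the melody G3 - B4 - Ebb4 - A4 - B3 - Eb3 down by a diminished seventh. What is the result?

A#2 C##4 F3 B#3 C##3 F#2

A diminished seventh down from G3 gives A#2.
A diminished seventh down from B4 gives C##4.
Ebb4: a seventh down reaches F, and 9 semitones makes it F3.
A4: a seventh down reaches B, and 9 semitones makes it B#3.
B3: a seventh down reaches C, and 9 semitones makes it C##3.
Eb3 down a diminished seventh is F#2.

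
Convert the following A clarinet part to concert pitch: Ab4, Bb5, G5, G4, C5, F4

F4 G5 E5 E4 A4 D4

Written C4 on the A clarinet sounds as A3, a minor third lower; apply that shift to every note.
Ab4 → F4
Bb5 → G5
G5 → E5
G4 → E4
C5 → A4
F4 → D4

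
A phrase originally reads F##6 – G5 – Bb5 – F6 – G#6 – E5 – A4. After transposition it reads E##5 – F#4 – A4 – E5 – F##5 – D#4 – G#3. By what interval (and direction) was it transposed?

From F##6 to E##5 is 9 letter names — a ninth of some quality.
E##5 to F##6 is 13 semitones, which makes it a minor ninth; the second version is lower, so the direction is down.
Checking another pair — A4 → G#3 — gives the same interval.

down a minor ninth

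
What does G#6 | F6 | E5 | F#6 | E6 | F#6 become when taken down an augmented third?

G#6 gives Eb6
F6 gives Dbb6
E5 gives Cb5
F#6 gives Db6
E6 gives Cb6
F#6 gives Db6

Eb6 Dbb6 Cb5 Db6 Cb6 Db6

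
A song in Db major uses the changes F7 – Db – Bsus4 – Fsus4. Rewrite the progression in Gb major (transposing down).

Db major down to Gb major is a perfect fifth; each chord root moves by that interval while the quality stays the same.
F7: root F down a perfect fifth → Bb, giving Bb7.
Db: root Db down a perfect fifth → Gb, giving Gb.
Bsus4: root B down a perfect fifth → E, giving Esus4.
Fsus4: root F down a perfect fifth → Bb, giving Bbsus4.

Bb7 Gb Esus4 Bbsus4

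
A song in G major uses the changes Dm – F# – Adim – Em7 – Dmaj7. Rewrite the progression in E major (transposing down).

Bm D# F#dim C#m7 Bmaj7

G major down to E major is a minor third; each chord root moves by that interval while the quality stays the same.
Dm: root D down a minor third → B, giving Bm.
F#: root F# down a minor third → D#, giving D#.
Adim: root A down a minor third → F#, giving F#dim.
Em7: root E down a minor third → C#, giving C#m7.
Dmaj7: root D down a minor third → B, giving Bmaj7.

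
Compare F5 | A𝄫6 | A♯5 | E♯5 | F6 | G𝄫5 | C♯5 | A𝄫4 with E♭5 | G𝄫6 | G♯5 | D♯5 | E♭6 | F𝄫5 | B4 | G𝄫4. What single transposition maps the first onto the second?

From F5 to Eb5 is 2 letter names — a second of some quality.
Eb5 to F5 is 2 semitones, which makes it a major second; the second version is lower, so the direction is down.
Checking another pair — Abb4 → Gbb4 — gives the same interval.

down a major second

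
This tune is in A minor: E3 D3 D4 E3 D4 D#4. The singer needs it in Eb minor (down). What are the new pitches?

Bb2 Ab2 Ab3 Bb2 Ab3 A3

From A down to Eb is an augmented fourth; apply that to each pitch.
E3 gives Bb2
D3 gives Ab2
D4 gives Ab3
E3 gives Bb2
D4 gives Ab3
D#4 gives A3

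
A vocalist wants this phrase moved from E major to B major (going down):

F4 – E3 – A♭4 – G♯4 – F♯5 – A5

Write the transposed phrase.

C4 B2 Eb4 D#4 C#5 E5

E major to B major down is a perfect fourth, so every note moves down by that interval.
F4 -> C4
E3 -> B2
Ab4 -> Eb4
G#4 -> D#4
F#5 -> C#5
A5 -> E5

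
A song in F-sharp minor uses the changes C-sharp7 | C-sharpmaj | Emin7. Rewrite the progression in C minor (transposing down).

G7 Gmaj Bbmin7

F-sharp minor down to C minor is an augmented fourth; each chord root moves by that interval while the quality stays the same.
C-sharp7: root C-sharp down an augmented fourth → G, giving G7.
C-sharpmaj: root C-sharp down an augmented fourth → G, giving Gmaj.
Emin7: root E down an augmented fourth → Bb, giving Bbmin7.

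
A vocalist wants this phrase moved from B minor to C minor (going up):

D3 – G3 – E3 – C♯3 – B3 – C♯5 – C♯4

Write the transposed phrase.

Eb3 Ab3 F3 D3 C4 D5 D4

B minor to C minor up is a minor second, so every note moves up by that interval.
D3 becomes Eb3
G3 becomes Ab3
E3 becomes F3
C#3 becomes D3
B3 becomes C4
C#5 becomes D5
C#4 becomes D4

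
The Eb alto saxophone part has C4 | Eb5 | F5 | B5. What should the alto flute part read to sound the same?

Ab3 Cb5 Db5 G5

First find concert pitch: the Eb alto saxophone sounds a major sixth below written, so C4 Eb5 F5 B5 sounds Eb3 Gb4 Ab4 D5.
Then write for alto flute: it sounds a perfect fourth below written, so the part must be a perfect fourth above concert.
Eb3 → Ab3
Gb4 → Cb5
Ab4 → Db5
D5 → G5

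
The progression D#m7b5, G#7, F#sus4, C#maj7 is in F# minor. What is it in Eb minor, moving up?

Cm7b5 F7 Ebsus4 Bbmaj7

F# minor up to Eb minor is a diminished seventh; each chord root moves by that interval while the quality stays the same.
D#m7b5: root D# up a diminished seventh → C, giving Cm7b5.
G#7: root G# up a diminished seventh → F, giving F7.
F#sus4: root F# up a diminished seventh → Eb, giving Ebsus4.
C#maj7: root C# up a diminished seventh → Bb, giving Bbmaj7.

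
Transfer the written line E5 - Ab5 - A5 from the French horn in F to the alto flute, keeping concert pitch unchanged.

D5 Gb5 G5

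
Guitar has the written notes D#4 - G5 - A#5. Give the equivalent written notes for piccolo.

D#2 G3 A#3

First find concert pitch: the guitar sounds a perfect octave below written, so D#4 G5 A#5 sounds D#3 G4 A#4.
Then write for piccolo: it sounds a perfect octave above written, so the part must be a perfect octave below concert.
D#3 → D#2
G4 → G3
A#4 → A#3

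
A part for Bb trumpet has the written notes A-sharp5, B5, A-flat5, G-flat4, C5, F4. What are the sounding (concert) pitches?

G#5 A5 Gb5 Fb4 Bb4 Eb4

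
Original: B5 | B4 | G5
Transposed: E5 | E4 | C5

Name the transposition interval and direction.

From B5 to E5 is 5 letter names — a fifth of some quality.
E5 to B5 is 7 semitones, which makes it a perfect fifth; the second version is lower, so the direction is down.
Checking another pair — G5 → C5 — gives the same interval.

down a perfect fifth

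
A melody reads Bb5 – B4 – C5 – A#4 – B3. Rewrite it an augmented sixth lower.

Dbb5 Db4 Ebb4 C4 Db3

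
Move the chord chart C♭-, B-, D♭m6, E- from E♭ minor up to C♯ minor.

E♭ minor up to C♯ minor is an augmented sixth; each chord root moves by that interval while the quality stays the same.
C♭-: root C♭ up an augmented sixth → A, giving A-.
B-: root B up an augmented sixth → G##, giving G##-.
D♭m6: root D♭ up an augmented sixth → B, giving Bm6.
E-: root E up an augmented sixth → C##, giving C##-.

A- G##- Bm6 C##-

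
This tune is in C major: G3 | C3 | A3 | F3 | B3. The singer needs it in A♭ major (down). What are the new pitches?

Eb3 Ab2 F3 Db3 G3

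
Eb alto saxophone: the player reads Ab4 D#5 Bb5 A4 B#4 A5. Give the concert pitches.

Cb4 F#4 Db5 C4 D#4 C5

The Eb alto saxophone sounds a major sixth below written, so transpose each written note down a major sixth.
Ab4 to Cb4
D#5 to F#4
Bb5 to Db5
A4 to C4
B#4 to D#4
A5 to C5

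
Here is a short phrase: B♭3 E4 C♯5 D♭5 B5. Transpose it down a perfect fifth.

Bb3 down a perfect fifth is Eb3.
A perfect fifth down from E4 gives A3.
A perfect fifth down from C#5 gives F#4.
A perfect fifth down from Db5 gives Gb4.
B5 down a perfect fifth is E5.

Eb3 A3 F#4 Gb4 E5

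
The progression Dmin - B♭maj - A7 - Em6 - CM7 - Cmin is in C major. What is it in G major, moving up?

C major up to G major is a perfect fifth; each chord root moves by that interval while the quality stays the same.
Dmin: root D up a perfect fifth → A, giving Amin.
B♭maj: root B♭ up a perfect fifth → F, giving Fmaj.
A7: root A up a perfect fifth → E, giving E7.
Em6: root E up a perfect fifth → B, giving Bm6.
CM7: root C up a perfect fifth → G, giving GM7.
Cmin: root C up a perfect fifth → G, giving Gmin.

Amin Fmaj E7 Bm6 GM7 Gmin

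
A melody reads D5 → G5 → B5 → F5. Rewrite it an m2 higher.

Eb5 Ab5 C6 Gb5

D5 up a minor second is Eb5.
G5: a second up reaches A, and 1 semitone makes it Ab5.
B5: a second up reaches C, and 1 semitone makes it C6.
F5 up a minor second is Gb5.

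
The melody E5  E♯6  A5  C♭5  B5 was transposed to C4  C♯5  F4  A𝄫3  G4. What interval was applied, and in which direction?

down a major tenth

Take the first pair: E5 → C4. E to C spans 10 letter names, so the interval is some kind of tenth.
C4 to E5 is 16 semitones, which makes it a major tenth; the second version is lower, so the direction is down.
Checking another pair — B5 → G4 — gives the same interval.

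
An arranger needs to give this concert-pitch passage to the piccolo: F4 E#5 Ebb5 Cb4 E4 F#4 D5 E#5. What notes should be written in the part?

Written C4 sounds as C5 on the piccolo, so concert pitches are written a perfect octave down.
F4 → F3
E#5 → E#4
Ebb5 → Ebb4
Cb4 → Cb3
E4 → E3
F#4 → F#3
D5 → D4
E#5 → E#4

F3 E#4 Ebb4 Cb3 E3 F#3 D4 E#4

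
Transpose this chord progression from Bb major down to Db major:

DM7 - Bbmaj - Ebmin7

Bb major down to Db major is a major sixth; each chord root moves by that interval while the quality stays the same.
DM7: root D down a major sixth → F, giving FM7.
Bbmaj: root Bb down a major sixth → Db, giving Dbmaj.
Ebmin7: root Eb down a major sixth → Gb, giving Gbmin7.

FM7 Dbmaj Gbmin7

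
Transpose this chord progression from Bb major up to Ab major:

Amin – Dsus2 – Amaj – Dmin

Gmin Csus2 Gmaj Cmin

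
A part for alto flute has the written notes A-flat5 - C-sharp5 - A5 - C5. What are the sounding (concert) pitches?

Written C4 on the alto flute sounds as G3, a perfect fourth lower; apply that shift to every note.
Ab5 gives Eb5
C#5 gives G#4
A5 gives E5
C5 gives G4

Eb5 G#4 E5 G4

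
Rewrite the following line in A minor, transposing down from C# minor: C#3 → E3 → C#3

From C# down to A is a major third; apply that to each pitch.
C#3 -> A2
E3 -> C3
C#3 -> A2

A2 C3 A2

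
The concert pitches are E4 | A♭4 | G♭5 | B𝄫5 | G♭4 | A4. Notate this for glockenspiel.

E2 Ab2 Gb3 Bbb3 Gb2 A2

The glockenspiel sounds a perfect fifteenth above written, so the written part must be a perfect fifteenth below concert — transpose each note down.
E4 -> E2
Ab4 -> Ab2
Gb5 -> Gb3
Bbb5 -> Bbb3
Gb4 -> Gb2
A4 -> A2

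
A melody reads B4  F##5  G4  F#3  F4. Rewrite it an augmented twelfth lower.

Eb3 B3 Cb3 Bb1 Bbb2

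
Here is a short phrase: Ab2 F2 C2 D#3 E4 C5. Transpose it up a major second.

Ab2: a second up reaches B, and 2 semitones makes it Bb2.
F2: a second up reaches G, and 2 semitones makes it G2.
C2 up a major second is D2.
D#3: a second up reaches E, and 2 semitones makes it E#3.
A major second up from E4 gives F#4.
C5: a second up reaches D, and 2 semitones makes it D5.

Bb2 G2 D2 E#3 F#4 D5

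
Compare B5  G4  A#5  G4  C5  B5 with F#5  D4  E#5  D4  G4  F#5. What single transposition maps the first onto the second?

down a perfect fourth

From B5 to F#5 is 4 letter names — a fourth of some quality.
F#5 to B5 is 5 semitones, which makes it a perfect fourth; the second version is lower, so the direction is down.
Checking another pair — B5 → F#5 — gives the same interval.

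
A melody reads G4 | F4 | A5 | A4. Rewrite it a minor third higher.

Bb4 Ab4 C6 C5

A minor third up from G4 gives Bb4.
F4 up a minor third is Ab4.
A minor third up from A5 gives C6.
A minor third up from A4 gives C5.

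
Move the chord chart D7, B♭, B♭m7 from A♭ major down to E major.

A#7 F# F#m7

A♭ major down to E major is a diminished fourth; each chord root moves by that interval while the quality stays the same.
D7: root D down a diminished fourth → A#, giving A#7.
B♭: root B♭ down a diminished fourth → F#, giving F#.
B♭m7: root B♭ down a diminished fourth → F#, giving F#m7.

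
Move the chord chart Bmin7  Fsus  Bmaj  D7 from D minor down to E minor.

C#min7 Gsus C#maj E7

D minor down to E minor is a minor seventh; each chord root moves by that interval while the quality stays the same.
Bmin7: root B down a minor seventh → C#, giving C#min7.
Fsus: root F down a minor seventh → G, giving Gsus.
Bmaj: root B down a minor seventh → C#, giving C#maj.
D7: root D down a minor seventh → E, giving E7.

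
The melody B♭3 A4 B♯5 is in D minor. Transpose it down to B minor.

D minor to B minor down is a minor third, so every note moves down by that interval.
Bb3 -> G3
A4 -> F#4
B#5 -> G##5

G3 F#4 G##5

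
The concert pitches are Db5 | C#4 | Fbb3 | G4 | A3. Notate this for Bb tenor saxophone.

Eb6 D#5 Gbb4 A5 B4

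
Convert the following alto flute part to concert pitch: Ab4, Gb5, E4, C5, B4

Eb4 Db5 B3 G4 F#4

The alto flute sounds a perfect fourth below written, so transpose each written note down a perfect fourth.
Ab4 → Eb4
Gb5 → Db5
E4 → B3
C5 → G4
B4 → F#4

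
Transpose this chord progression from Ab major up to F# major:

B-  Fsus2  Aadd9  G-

G##- D#sus2 F##add9 E#-

Ab major up to F# major is an augmented sixth; each chord root moves by that interval while the quality stays the same.
B-: root B up an augmented sixth → G##, giving G##-.
Fsus2: root F up an augmented sixth → D#, giving D#sus2.
Aadd9: root A up an augmented sixth → F##, giving F##add9.
G-: root G up an augmented sixth → E#, giving E#-.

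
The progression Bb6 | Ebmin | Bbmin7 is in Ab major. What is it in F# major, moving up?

Ab major up to F# major is an augmented sixth; each chord root moves by that interval while the quality stays the same.
Bb6: root Bb up an augmented sixth → G#, giving G#6.
Ebmin: root Eb up an augmented sixth → C#, giving C#min.
Bbmin7: root Bb up an augmented sixth → G#, giving G#min7.

G#6 C#min G#min7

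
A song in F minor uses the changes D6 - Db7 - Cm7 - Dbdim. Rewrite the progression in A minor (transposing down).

F minor down to A minor is a minor sixth; each chord root moves by that interval while the quality stays the same.
D6: root D down a minor sixth → F#, giving F#6.
Db7: root Db down a minor sixth → F, giving F7.
Cm7: root C down a minor sixth → E, giving Em7.
Dbdim: root Db down a minor sixth → F, giving Fdim.

F#6 F7 Em7 Fdim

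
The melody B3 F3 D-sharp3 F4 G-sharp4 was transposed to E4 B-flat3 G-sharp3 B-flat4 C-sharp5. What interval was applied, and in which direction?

up a perfect fourth

From B3 to E4 is 4 letter names — a fourth of some quality.
B3 to E4 is 5 semitones, which makes it a perfect fourth; the second version is higher, so the direction is up.
Checking another pair — G#4 → C#5 — gives the same interval.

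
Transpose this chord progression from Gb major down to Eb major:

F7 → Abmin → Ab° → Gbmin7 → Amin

D7 Fmin F° Ebmin7 F#min

Gb major down to Eb major is a minor third; each chord root moves by that interval while the quality stays the same.
F7: root F down a minor third → D, giving D7.
Abmin: root Ab down a minor third → F, giving Fmin.
Ab°: root Ab down a minor third → F, giving F°.
Gbmin7: root Gb down a minor third → Eb, giving Ebmin7.
Amin: root A down a minor third → F#, giving F#min.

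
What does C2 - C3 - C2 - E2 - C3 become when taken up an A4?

F#2 F#3 F#2 A#2 F#3

C2 to F#2
C3 to F#3
C2 to F#2
E2 to A#2
C3 to F#3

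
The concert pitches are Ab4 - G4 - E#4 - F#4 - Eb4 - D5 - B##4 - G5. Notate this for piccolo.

Written C4 sounds as C5 on the piccolo, so concert pitches are written a perfect octave down.
Ab4 gives Ab3
G4 gives G3
E#4 gives E#3
F#4 gives F#3
Eb4 gives Eb3
D5 gives D4
B##4 gives B##3
G5 gives G4

Ab3 G3 E#3 F#3 Eb3 D4 B##3 G4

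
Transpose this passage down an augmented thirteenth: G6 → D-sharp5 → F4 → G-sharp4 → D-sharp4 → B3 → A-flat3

Bbb4 F3 Abb2 Bb2 F2 Db2 Cbb2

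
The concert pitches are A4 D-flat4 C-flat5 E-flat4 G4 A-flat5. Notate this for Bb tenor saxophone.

B5 Eb5 Db6 F5 A5 Bb6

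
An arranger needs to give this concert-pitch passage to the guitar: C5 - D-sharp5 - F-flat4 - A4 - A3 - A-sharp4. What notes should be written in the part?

C6 D#6 Fb5 A5 A4 A#5

The guitar sounds a perfect octave below written, so the written part must be a perfect octave above concert — transpose each note up.
C5 gives C6
D#5 gives D#6
Fb4 gives Fb5
A4 gives A5
A3 gives A4
A#4 gives A#5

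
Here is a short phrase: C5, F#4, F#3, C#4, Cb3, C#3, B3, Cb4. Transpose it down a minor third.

C5 becomes A4
F#4 becomes D#4
F#3 becomes D#3
C#4 becomes A#3
Cb3 becomes Ab2
C#3 becomes A#2
B3 becomes G#3
Cb4 becomes Ab3

A4 D#4 D#3 A#3 Ab2 A#2 G#3 Ab3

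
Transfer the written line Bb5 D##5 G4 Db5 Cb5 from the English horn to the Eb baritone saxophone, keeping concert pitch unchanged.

First find concert pitch: the English horn sounds a perfect fifth below written, so Bb5 D##5 G4 Db5 Cb5 sounds Eb5 G##4 C4 Gb4 Fb4.
Then write for Eb baritone saxophone: it sounds a major thirteenth below written, so the part must be a major thirteenth above concert.
Eb5 → C7
G##4 → E##6
C4 → A5
Gb4 → Eb6
Fb4 → Db6

C7 E##6 A5 Eb6 Db6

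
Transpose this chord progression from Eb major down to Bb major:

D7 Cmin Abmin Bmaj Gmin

A7 Gmin Ebmin F#maj Dmin

Eb major down to Bb major is a perfect fourth; each chord root moves by that interval while the quality stays the same.
D7: root D down a perfect fourth → A, giving A7.
Cmin: root C down a perfect fourth → G, giving Gmin.
Abmin: root Ab down a perfect fourth → Eb, giving Ebmin.
Bmaj: root B down a perfect fourth → F#, giving F#maj.
Gmin: root G down a perfect fourth → D, giving Dmin.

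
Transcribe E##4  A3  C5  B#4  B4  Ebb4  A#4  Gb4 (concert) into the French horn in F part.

The French horn in F sounds a perfect fifth below written, so the written part must be a perfect fifth above concert — transpose each note up.
E##4 gives B##4
A3 gives E4
C5 gives G5
B#4 gives F##5
B4 gives F#5
Ebb4 gives Bbb4
A#4 gives E#5
Gb4 gives Db5

B##4 E4 G5 F##5 F#5 Bbb4 E#5 Db5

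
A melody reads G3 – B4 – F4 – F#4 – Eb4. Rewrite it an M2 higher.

A3 C#5 G4 G#4 F4

A major second up from G3 gives A3.
A major second up from B4 gives C#5.
A major second up from F4 gives G4.
A major second up from F#4 gives G#4.
Eb4: a second up reaches F, and 2 semitones makes it F4.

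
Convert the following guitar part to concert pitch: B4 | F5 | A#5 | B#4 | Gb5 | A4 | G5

B3 F4 A#4 B#3 Gb4 A3 G4

The guitar sounds a perfect octave below written, so transpose each written note down a perfect octave.
B4 → B3
F5 → F4
A#5 → A#4
B#4 → B#3
Gb5 → Gb4
A4 → A3
G5 → G4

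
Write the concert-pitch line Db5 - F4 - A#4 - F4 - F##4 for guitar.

Db6 F5 A#5 F5 F##5

Written C4 sounds as C3 on the guitar, so concert pitches are written a perfect octave up.
Db5 -> Db6
F4 -> F5
A#4 -> A#5
F4 -> F5
F##4 -> F##5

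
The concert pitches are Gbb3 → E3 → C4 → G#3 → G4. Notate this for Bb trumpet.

Abb3 F#3 D4 A#3 A4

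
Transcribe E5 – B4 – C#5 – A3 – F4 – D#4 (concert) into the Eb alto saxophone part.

C#6 G#5 A#5 F#4 D5 B#4

Written C4 sounds as Eb3 on the Eb alto saxophone, so concert pitches are written a major sixth up.
E5 -> C#6
B4 -> G#5
C#5 -> A#5
A3 -> F#4
F4 -> D5
D#4 -> B#4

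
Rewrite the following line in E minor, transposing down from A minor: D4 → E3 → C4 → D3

A3 B2 G3 A2

A minor to E minor down is a perfect fourth, so every note moves down by that interval.
D4 gives A3
E3 gives B2
C4 gives G3
D3 gives A2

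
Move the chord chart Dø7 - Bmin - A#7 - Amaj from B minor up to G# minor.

Bø7 G#min F##7 F#maj

B minor up to G# minor is a major sixth; each chord root moves by that interval while the quality stays the same.
Dø7: root D up a major sixth → B, giving Bø7.
Bmin: root B up a major sixth → G#, giving G#min.
A#7: root A# up a major sixth → F##, giving F##7.
Amaj: root A up a major sixth → F#, giving F#maj.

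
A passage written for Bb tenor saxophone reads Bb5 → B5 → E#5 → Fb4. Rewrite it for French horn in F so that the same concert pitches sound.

First find concert pitch: the Bb tenor saxophone sounds a major ninth below written, so Bb5 B5 E#5 Fb4 sounds Ab4 A4 D#4 Ebb3.
Then write for French horn in F: it sounds a perfect fifth below written, so the part must be a perfect fifth above concert.
Ab4 → Eb5
A4 → E5
D#4 → A#4
Ebb3 → Bbb3

Eb5 E5 A#4 Bbb3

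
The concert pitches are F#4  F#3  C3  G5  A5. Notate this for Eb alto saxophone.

The Eb alto saxophone sounds a major sixth below written, so the written part must be a major sixth above concert — transpose each note up.
F#4 → D#5
F#3 → D#4
C3 → A3
G5 → E6
A5 → F#6

D#5 D#4 A3 E6 F#6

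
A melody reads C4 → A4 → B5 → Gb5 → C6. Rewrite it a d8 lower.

C4: an octave down reaches C, and 11 semitones makes it C#3.
A4 down a diminished octave is A#3.
B5 down a diminished octave is B#4.
Gb5 down a diminished octave is G4.
C6: an octave down reaches C, and 11 semitones makes it C#5.

C#3 A#3 B#4 G4 C#5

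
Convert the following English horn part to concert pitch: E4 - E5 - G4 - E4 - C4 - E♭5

A3 A4 C4 A3 F3 Ab4

Written C4 on the English horn sounds as F3, a perfect fifth lower; apply that shift to every note.
E4 gives A3
E5 gives A4
G4 gives C4
E4 gives A3
C4 gives F3
Eb5 gives Ab4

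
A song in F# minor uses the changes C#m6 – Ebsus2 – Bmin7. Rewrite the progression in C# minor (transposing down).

G#m6 Bbsus2 F#min7

F# minor down to C# minor is a perfect fourth; each chord root moves by that interval while the quality stays the same.
C#m6: root C# down a perfect fourth → G#, giving G#m6.
Ebsus2: root Eb down a perfect fourth → Bb, giving Bbsus2.
Bmin7: root B down a perfect fourth → F#, giving F#min7.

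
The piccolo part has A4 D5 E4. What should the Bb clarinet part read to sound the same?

B5 E6 F#5

First find concert pitch: the piccolo sounds a perfect octave above written, so A4 D5 E4 sounds A5 D6 E5.
Then write for Bb clarinet: it sounds a major second below written, so the part must be a major second above concert.
A5 → B5
D6 → E6
E5 → F#5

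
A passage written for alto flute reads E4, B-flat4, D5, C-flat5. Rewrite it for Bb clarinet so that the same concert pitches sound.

C#4 G4 B4 Ab4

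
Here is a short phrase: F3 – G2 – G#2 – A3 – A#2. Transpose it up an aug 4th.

F3: a fourth up reaches B, and 6 semitones makes it B3.
G2: a fourth up reaches C, and 6 semitones makes it C#3.
G#2 up an augmented fourth is C##3.
A3: a fourth up reaches D, and 6 semitones makes it D#4.
A#2 up an augmented fourth is D##3.

B3 C#3 C##3 D#4 D##3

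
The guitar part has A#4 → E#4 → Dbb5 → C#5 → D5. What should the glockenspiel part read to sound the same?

A#1 E#1 Dbb2 C#2 D2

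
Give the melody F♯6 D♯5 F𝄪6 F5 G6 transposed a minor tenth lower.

F#6: a tenth down reaches D, and 15 semitones makes it D#5.
D#5 down a minor tenth is B#3.
F##6 down a minor tenth is D##5.
F5 down a minor tenth is D4.
G6 down a minor tenth is E5.

D#5 B#3 D##5 D4 E5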